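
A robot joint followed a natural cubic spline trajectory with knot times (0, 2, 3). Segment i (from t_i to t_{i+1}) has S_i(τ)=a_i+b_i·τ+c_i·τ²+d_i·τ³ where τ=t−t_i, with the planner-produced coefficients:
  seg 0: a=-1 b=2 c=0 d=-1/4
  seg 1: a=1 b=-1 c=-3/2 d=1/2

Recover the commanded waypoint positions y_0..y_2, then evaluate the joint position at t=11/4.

y_0=-1 y_1=1 y_2=-1
S(11/4) = -49/128

y_0 = S_0(0) = a_0 = -1
y_1 = S_1(0) = a_1 = 1
y_2 = S_1(1) = -1
t_q=11/4 is in segment 1 (τ=3/4); S_1(τ)=-49/128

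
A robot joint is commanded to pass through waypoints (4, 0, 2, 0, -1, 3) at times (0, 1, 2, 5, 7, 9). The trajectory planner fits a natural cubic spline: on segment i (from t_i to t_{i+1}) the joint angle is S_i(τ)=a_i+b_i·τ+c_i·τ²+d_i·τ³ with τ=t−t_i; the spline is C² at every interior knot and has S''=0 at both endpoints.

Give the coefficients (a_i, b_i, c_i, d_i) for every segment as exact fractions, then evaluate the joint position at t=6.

Δ: Δ0=-4, Δ1=2, Δ2=-2/3, Δ3=-1/2, Δ4=2
row 1: diag=4, rhs=36; c'=1/4, d'=9
row 2: denom=8−1·1/4=31/4; d'=(-16−1·9)/(31/4)=-100/31
row 3: denom=10−3·12/31=274/31; d'=(1−3·-100/31)/(274/31)=331/274
row 4: denom=8−2·31/137=1034/137; d'=(15−2·331/274)/(1034/137)=862/517
back: M4=862/517
back: M3=331/274−31/137·862/517=859/1034
back: M2=-100/31−12/31·859/1034=-1834/517
back: M1=9−1/4·-1834/517=10223/1034
M: M0=0, M1=10223/1034, M2=-1834/517, M3=859/1034, M4=862/517, M5=0
seg 0: a=4, c=M0/2=0, d=(M1−M0)/(6·1)=10223/6204, b=Δ0−h0·(2M0+M1)/6=-35039/6204
seg 1: a=0, c=M1/2=10223/2068, d=(M2−M1)/(6·1)=-13891/6204, b=Δ1−h1·(2M1+M2)/6=-2185/3102
seg 2: a=2, c=M2/2=-917/517, d=(M3−M2)/(6·3)=503/2068, b=Δ2−h2·(2M2+M3)/6=15295/6204
seg 3: a=0, c=M3/2=859/2068, d=(M4−M3)/(6·2)=865/12408, b=Δ3−h3·(2M3+M4)/6=-4993/3102
seg 4: a=-1, c=M4/2=431/517, d=(M5−M4)/(6·2)=-431/3102, b=Δ4−h4·(2M4+M5)/6=1378/1551
t_q=6 → seg 3, τ=1; S=0+-4993/3102·τ+859/2068·τ²+865/12408·τ³=-4651/4136

  seg 0: a=4 b=-35039/6204 c=0 d=10223/6204
  seg 1: a=0 b=-2185/3102 c=10223/2068 d=-13891/6204
  seg 2: a=2 b=15295/6204 c=-917/517 d=503/2068
  seg 3: a=0 b=-4993/3102 c=859/2068 d=865/12408
  seg 4: a=-1 b=1378/1551 c=431/517 d=-431/3102
S(6) = -4651/4136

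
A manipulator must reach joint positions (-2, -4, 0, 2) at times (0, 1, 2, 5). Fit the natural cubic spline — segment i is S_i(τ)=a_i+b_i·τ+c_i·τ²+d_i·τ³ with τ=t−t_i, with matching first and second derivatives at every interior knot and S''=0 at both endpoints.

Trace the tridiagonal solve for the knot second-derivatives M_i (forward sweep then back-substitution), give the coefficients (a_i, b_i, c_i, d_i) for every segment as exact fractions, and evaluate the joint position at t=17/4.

Δ: Δ0=-2, Δ1=4, Δ2=2/3
row 1: diag=4, rhs=36; c'=1/4, d'=9
row 2: denom=8−1·1/4=31/4; d'=(-20−1·9)/(31/4)=-116/31
back: M2=-116/31
back: M1=9−1/4·-116/31=308/31
M: M0=0, M1=308/31, M2=-116/31, M3=0
seg 0: a=-2, c=M0/2=0, d=(M1−M0)/(6·1)=154/93, b=Δ0−h0·(2M0+M1)/6=-340/93
seg 1: a=-4, c=M1/2=154/31, d=(M2−M1)/(6·1)=-212/93, b=Δ1−h1·(2M1+M2)/6=122/93
seg 2: a=0, c=M2/2=-58/31, d=(M3−M2)/(6·3)=58/279, b=Δ2−h2·(2M2+M3)/6=410/93
t_q=17/4 → seg 2, τ=9/4; S=0+410/93·τ+-58/31·τ²+58/279·τ³=2793/992

  seg 0: a=-2 b=-340/93 c=0 d=154/93
  seg 1: a=-4 b=122/93 c=154/31 d=-212/93
  seg 2: a=0 b=410/93 c=-58/31 d=58/279
S(17/4) = 2793/992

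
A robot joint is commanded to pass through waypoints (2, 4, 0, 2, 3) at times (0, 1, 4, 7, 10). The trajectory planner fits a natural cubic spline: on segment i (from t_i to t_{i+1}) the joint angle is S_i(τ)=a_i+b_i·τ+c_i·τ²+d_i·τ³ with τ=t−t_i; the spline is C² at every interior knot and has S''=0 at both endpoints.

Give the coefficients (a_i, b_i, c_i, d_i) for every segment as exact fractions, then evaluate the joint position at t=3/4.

  seg 0: a=2 b=823/324 c=0 d=-175/324
  seg 1: a=4 b=149/162 c=-175/108 d=845/2916
  seg 2: a=0 b=-317/324 c=80/81 d=-427/2916
  seg 3: a=2 b=161/162 c=-107/324 d=107/2916
S(3/4) = 25417/6912

Δ: Δ0=2, Δ1=-4/3, Δ2=2/3, Δ3=1/3
row 1: diag=8, rhs=-20; c'=3/8, d'=-5/2
row 2: denom=12−3·3/8=87/8; d'=(12−3·-5/2)/(87/8)=52/29
row 3: denom=12−3·8/29=324/29; d'=(-2−3·52/29)/(324/29)=-107/162
back: M3=-107/162
back: M2=52/29−8/29·-107/162=160/81
back: M1=-5/2−3/8·160/81=-175/54
M: M0=0, M1=-175/54, M2=160/81, M3=-107/162, M4=0
seg 0: a=2, c=M0/2=0, d=(M1−M0)/(6·1)=-175/324, b=Δ0−h0·(2M0+M1)/6=823/324
seg 1: a=4, c=M1/2=-175/108, d=(M2−M1)/(6·3)=845/2916, b=Δ1−h1·(2M1+M2)/6=149/162
seg 2: a=0, c=M2/2=80/81, d=(M3−M2)/(6·3)=-427/2916, b=Δ2−h2·(2M2+M3)/6=-317/324
seg 3: a=2, c=M3/2=-107/324, d=(M4−M3)/(6·3)=107/2916, b=Δ3−h3·(2M3+M4)/6=161/162
t_q=3/4 → seg 0, τ=3/4; S=2+823/324·τ+0·τ²+-175/324·τ³=25417/6912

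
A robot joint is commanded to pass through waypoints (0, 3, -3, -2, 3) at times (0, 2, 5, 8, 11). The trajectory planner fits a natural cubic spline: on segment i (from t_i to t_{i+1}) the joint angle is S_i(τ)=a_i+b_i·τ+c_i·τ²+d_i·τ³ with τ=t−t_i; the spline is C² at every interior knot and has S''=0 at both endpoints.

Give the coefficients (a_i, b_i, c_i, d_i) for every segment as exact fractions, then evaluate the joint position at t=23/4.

Δ: Δ0=3/2, Δ1=-2, Δ2=1/3, Δ3=5/3
row 1: diag=10, rhs=-21; c'=3/10, d'=-21/10
row 2: denom=12−3·3/10=111/10; d'=(14−3·-21/10)/(111/10)=203/111
row 3: denom=12−3·10/37=414/37; d'=(8−3·203/111)/(414/37)=31/138
back: M3=31/138
back: M2=203/111−10/37·31/138=122/69
back: M1=-21/10−3/10·122/69=-121/46
M: M0=0, M1=-121/46, M2=122/69, M3=31/138, M4=0
seg 0: a=0, c=M0/2=0, d=(M1−M0)/(6·2)=-121/552, b=Δ0−h0·(2M0+M1)/6=164/69
seg 1: a=3, c=M1/2=-121/92, d=(M2−M1)/(6·3)=607/2484, b=Δ1−h1·(2M1+M2)/6=-35/138
seg 2: a=-3, c=M2/2=61/69, d=(M3−M2)/(6·3)=-71/828, b=Δ2−h2·(2M2+M3)/6=-427/276
seg 3: a=-2, c=M3/2=31/276, d=(M4−M3)/(6·3)=-31/2484, b=Δ3−h3·(2M3+M4)/6=199/138
t_q=23/4 → seg 2, τ=3/4; S=-3+-427/276·τ+61/69·τ²+-71/828·τ³=-947/256

  seg 0: a=0 b=164/69 c=0 d=-121/552
  seg 1: a=3 b=-35/138 c=-121/92 d=607/2484
  seg 2: a=-3 b=-427/276 c=61/69 d=-71/828
  seg 3: a=-2 b=199/138 c=31/276 d=-31/2484
S(23/4) = -947/256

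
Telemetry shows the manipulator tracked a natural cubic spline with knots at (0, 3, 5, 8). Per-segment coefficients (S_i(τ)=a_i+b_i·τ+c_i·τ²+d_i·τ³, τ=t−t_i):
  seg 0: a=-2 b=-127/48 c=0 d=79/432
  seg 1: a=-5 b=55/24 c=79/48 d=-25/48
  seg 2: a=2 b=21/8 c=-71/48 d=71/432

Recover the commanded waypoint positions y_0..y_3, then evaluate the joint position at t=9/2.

y_0=-2 y_1=-5 y_2=2 y_3=1
S(9/2) = 49/128

y_0 = S_0(0) = a_0 = -2
y_1 = S_1(0) = a_1 = -5
y_2 = S_2(0) = a_2 = 2
y_3 = S_2(3) = 1
t_q=9/2 is in segment 1 (τ=3/2); S_1(τ)=49/128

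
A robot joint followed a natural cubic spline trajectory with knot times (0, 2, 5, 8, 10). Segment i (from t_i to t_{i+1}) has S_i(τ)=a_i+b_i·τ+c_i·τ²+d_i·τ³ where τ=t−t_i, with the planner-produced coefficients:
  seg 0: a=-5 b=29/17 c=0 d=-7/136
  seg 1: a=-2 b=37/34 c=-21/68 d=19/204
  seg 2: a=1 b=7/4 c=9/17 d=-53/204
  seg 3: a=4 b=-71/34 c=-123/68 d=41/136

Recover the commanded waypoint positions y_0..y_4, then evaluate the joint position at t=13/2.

y_0 = S_0(0) = a_0 = -5
y_1 = S_1(0) = a_1 = -2
y_2 = S_2(0) = a_2 = 1
y_3 = S_3(0) = a_3 = 4
y_4 = S_3(2) = -5
t_q=13/2 is in segment 2 (τ=3/2); S_2(τ)=2143/544

y_0=-5 y_1=-2 y_2=1 y_3=4 y_4=-5
S(13/2) = 2143/544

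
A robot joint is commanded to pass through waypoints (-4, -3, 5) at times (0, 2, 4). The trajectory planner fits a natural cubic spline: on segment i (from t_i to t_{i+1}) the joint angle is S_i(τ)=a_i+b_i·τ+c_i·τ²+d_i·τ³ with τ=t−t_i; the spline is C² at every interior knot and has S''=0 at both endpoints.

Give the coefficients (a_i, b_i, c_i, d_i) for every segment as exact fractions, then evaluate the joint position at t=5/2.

  seg 0: a=-4 b=-3/8 c=0 d=7/32
  seg 1: a=-3 b=9/4 c=21/16 d=-7/32
S(5/2) = -403/256

Δ: Δ0=1/2, Δ1=4
row 1: diag=8, rhs=21; c'=1/4, d'=21/8
back: M1=21/8
M: M0=0, M1=21/8, M2=0
seg 0: a=-4, c=M0/2=0, d=(M1−M0)/(6·2)=7/32, b=Δ0−h0·(2M0+M1)/6=-3/8
seg 1: a=-3, c=M1/2=21/16, d=(M2−M1)/(6·2)=-7/32, b=Δ1−h1·(2M1+M2)/6=9/4
t_q=5/2 → seg 1, τ=1/2; S=-3+9/4·τ+21/16·τ²+-7/32·τ³=-403/256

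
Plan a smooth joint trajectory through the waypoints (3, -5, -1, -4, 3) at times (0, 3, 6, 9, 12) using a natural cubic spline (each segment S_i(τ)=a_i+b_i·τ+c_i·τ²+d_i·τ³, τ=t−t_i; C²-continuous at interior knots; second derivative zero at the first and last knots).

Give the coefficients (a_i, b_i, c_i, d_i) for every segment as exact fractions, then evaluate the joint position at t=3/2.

Δ: Δ0=-8/3, Δ1=4/3, Δ2=-1, Δ3=7/3
row 1: diag=12, rhs=24; c'=1/4, d'=2
row 2: denom=12−3·1/4=45/4; d'=(-14−3·2)/(45/4)=-16/9
row 3: denom=12−3·4/15=56/5; d'=(20−3·-16/9)/(56/5)=95/42
back: M3=95/42
back: M2=-16/9−4/15·95/42=-50/21
back: M1=2−1/4·-50/21=109/42
M: M0=0, M1=109/42, M2=-50/21, M3=95/42, M4=0
seg 0: a=3, c=M0/2=0, d=(M1−M0)/(6·3)=109/756, b=Δ0−h0·(2M0+M1)/6=-111/28
seg 1: a=-5, c=M1/2=109/84, d=(M2−M1)/(6·3)=-209/756, b=Δ1−h1·(2M1+M2)/6=-1/14
seg 2: a=-1, c=M2/2=-25/21, d=(M3−M2)/(6·3)=65/252, b=Δ2−h2·(2M2+M3)/6=1/4
seg 3: a=-4, c=M3/2=95/84, d=(M4−M3)/(6·3)=-95/756, b=Δ3−h3·(2M3+M4)/6=1/14
t_q=3/2 → seg 0, τ=3/2; S=3+-111/28·τ+0·τ²+109/756·τ³=-551/224

  seg 0: a=3 b=-111/28 c=0 d=109/756
  seg 1: a=-5 b=-1/14 c=109/84 d=-209/756
  seg 2: a=-1 b=1/4 c=-25/21 d=65/252
  seg 3: a=-4 b=1/14 c=95/84 d=-95/756
S(3/2) = -551/224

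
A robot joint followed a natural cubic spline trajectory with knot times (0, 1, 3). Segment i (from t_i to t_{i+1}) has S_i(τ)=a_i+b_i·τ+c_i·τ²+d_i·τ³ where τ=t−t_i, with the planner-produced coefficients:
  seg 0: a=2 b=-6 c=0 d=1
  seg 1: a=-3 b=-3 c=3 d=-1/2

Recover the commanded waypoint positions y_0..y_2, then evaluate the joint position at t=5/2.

y_0 = S_0(0) = a_0 = 2
y_1 = S_1(0) = a_1 = -3
y_2 = S_1(2) = -1
t_q=5/2 is in segment 1 (τ=3/2); S_1(τ)=-39/16

y_0=2 y_1=-3 y_2=-1
S(5/2) = -39/16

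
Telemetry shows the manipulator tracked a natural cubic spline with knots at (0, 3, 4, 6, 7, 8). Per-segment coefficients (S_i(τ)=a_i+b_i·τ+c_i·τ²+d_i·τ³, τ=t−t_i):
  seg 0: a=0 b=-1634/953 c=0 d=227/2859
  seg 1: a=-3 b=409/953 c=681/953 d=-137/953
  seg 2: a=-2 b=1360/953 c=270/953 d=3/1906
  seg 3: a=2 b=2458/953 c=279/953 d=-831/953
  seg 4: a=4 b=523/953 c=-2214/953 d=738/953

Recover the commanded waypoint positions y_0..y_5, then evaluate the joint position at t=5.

y_0=0 y_1=-3 y_2=-2 y_3=2 y_4=4 y_5=3
S(5) = -549/1906

y_0 = S_0(0) = a_0 = 0
y_1 = S_1(0) = a_1 = -3
y_2 = S_2(0) = a_2 = -2
y_3 = S_3(0) = a_3 = 2
y_4 = S_4(0) = a_4 = 4
y_5 = S_4(1) = 3
t_q=5 is in segment 2 (τ=1); S_2(τ)=-549/1906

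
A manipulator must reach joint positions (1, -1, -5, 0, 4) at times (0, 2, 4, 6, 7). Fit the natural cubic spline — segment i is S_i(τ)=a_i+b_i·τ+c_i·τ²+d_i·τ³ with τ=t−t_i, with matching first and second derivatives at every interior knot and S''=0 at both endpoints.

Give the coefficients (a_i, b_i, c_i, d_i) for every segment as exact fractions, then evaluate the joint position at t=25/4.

Δ: Δ0=-1, Δ1=-2, Δ2=5/2, Δ3=4
row 1: diag=8, rhs=-6; c'=1/4, d'=-3/4
row 2: denom=8−2·1/4=15/2; d'=(27−2·-3/4)/(15/2)=19/5
row 3: denom=6−2·4/15=82/15; d'=(9−2·19/5)/(82/15)=21/82
back: M3=21/82
back: M2=19/5−4/15·21/82=153/41
back: M1=-3/4−1/4·153/41=-69/41
M: M0=0, M1=-69/41, M2=153/41, M3=21/82, M4=0
seg 0: a=1, c=M0/2=0, d=(M1−M0)/(6·2)=-23/164, b=Δ0−h0·(2M0+M1)/6=-18/41
seg 1: a=-1, c=M1/2=-69/82, d=(M2−M1)/(6·2)=37/82, b=Δ1−h1·(2M1+M2)/6=-87/41
seg 2: a=-5, c=M2/2=153/82, d=(M3−M2)/(6·2)=-95/328, b=Δ2−h2·(2M2+M3)/6=-3/41
seg 3: a=0, c=M3/2=21/164, d=(M4−M3)/(6·1)=-7/164, b=Δ3−h3·(2M3+M4)/6=321/82
t_q=25/4 → seg 3, τ=1/4; S=0+321/82·τ+21/164·τ²+-7/164·τ³=10349/10496

  seg 0: a=1 b=-18/41 c=0 d=-23/164
  seg 1: a=-1 b=-87/41 c=-69/82 d=37/82
  seg 2: a=-5 b=-3/41 c=153/82 d=-95/328
  seg 3: a=0 b=321/82 c=21/164 d=-7/164
S(25/4) = 10349/10496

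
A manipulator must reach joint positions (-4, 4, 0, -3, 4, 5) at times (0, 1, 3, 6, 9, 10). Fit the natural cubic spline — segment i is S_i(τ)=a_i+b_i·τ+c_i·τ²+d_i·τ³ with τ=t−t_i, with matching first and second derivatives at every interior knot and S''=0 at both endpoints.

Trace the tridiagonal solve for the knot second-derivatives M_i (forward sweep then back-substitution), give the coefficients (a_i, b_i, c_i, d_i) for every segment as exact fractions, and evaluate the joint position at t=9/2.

Δ: Δ0=8, Δ1=-2, Δ2=-1, Δ3=7/3, Δ4=1
row 1: diag=6, rhs=-60; c'=1/3, d'=-10
row 2: denom=10−2·1/3=28/3; d'=(6−2·-10)/(28/3)=39/14
row 3: denom=12−3·9/28=309/28; d'=(20−3·39/14)/(309/28)=326/309
row 4: denom=8−3·28/103=740/103; d'=(-8−3·326/309)/(740/103)=-115/74
back: M4=-115/74
back: M3=326/309−28/103·-115/74=164/111
back: M2=39/14−9/28·164/111=171/74
back: M1=-10−1/3·171/74=-797/74
M: M0=0, M1=-797/74, M2=171/74, M3=164/111, M4=-115/74, M5=0
seg 0: a=-4, c=M0/2=0, d=(M1−M0)/(6·1)=-797/444, b=Δ0−h0·(2M0+M1)/6=4349/444
seg 1: a=4, c=M1/2=-797/148, d=(M2−M1)/(6·2)=121/111, b=Δ1−h1·(2M1+M2)/6=979/222
seg 2: a=0, c=M2/2=171/148, d=(M3−M2)/(6·3)=-5/108, b=Δ2−h2·(2M2+M3)/6=-899/222
seg 3: a=-3, c=M3/2=82/111, d=(M4−M3)/(6·3)=-673/3996, b=Δ3−h3·(2M3+M4)/6=725/444
seg 4: a=4, c=M4/2=-115/148, d=(M5−M4)/(6·1)=115/444, b=Δ4−h4·(2M4+M5)/6=337/222
t_q=9/2 → seg 2, τ=3/2; S=0+-899/222·τ+171/148·τ²+-5/108·τ³=-4299/1184

  seg 0: a=-4 b=4349/444 c=0 d=-797/444
  seg 1: a=4 b=979/222 c=-797/148 d=121/111
  seg 2: a=0 b=-899/222 c=171/148 d=-5/108
  seg 3: a=-3 b=725/444 c=82/111 d=-673/3996
  seg 4: a=4 b=337/222 c=-115/148 d=115/444
S(9/2) = -4299/1184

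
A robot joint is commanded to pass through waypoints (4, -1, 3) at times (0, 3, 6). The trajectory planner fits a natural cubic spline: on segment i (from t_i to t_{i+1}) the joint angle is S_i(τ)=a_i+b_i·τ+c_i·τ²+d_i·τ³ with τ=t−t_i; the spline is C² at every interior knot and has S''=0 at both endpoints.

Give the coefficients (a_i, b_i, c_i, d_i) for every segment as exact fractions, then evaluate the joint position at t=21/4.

Δ: Δ0=-5/3, Δ1=4/3
row 1: diag=12, rhs=18; c'=1/4, d'=3/2
back: M1=3/2
M: M0=0, M1=3/2, M2=0
seg 0: a=4, c=M0/2=0, d=(M1−M0)/(6·3)=1/12, b=Δ0−h0·(2M0+M1)/6=-29/12
seg 1: a=-1, c=M1/2=3/4, d=(M2−M1)/(6·3)=-1/12, b=Δ1−h1·(2M1+M2)/6=-1/6
t_q=21/4 → seg 1, τ=9/4; S=-1+-1/6·τ+3/4·τ²+-1/12·τ³=377/256

  seg 0: a=4 b=-29/12 c=0 d=1/12
  seg 1: a=-1 b=-1/6 c=3/4 d=-1/12
S(21/4) = 377/256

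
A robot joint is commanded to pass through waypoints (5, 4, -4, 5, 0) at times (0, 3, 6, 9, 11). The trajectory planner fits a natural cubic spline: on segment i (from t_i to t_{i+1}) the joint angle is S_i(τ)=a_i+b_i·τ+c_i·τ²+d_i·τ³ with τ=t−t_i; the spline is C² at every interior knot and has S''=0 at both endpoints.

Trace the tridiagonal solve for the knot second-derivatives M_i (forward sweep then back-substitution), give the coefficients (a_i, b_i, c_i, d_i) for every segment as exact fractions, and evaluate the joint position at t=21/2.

Δ: Δ0=-1/3, Δ1=-8/3, Δ2=3, Δ3=-5/2
row 1: diag=12, rhs=-14; c'=1/4, d'=-7/6
row 2: denom=12−3·1/4=45/4; d'=(34−3·-7/6)/(45/4)=10/3
row 3: denom=10−3·4/15=46/5; d'=(-33−3·10/3)/(46/5)=-215/46
back: M3=-215/46
back: M2=10/3−4/15·-215/46=316/69
back: M1=-7/6−1/4·316/69=-319/138
M: M0=0, M1=-319/138, M2=316/69, M3=-215/46, M4=0
seg 0: a=5, c=M0/2=0, d=(M1−M0)/(6·3)=-319/2484, b=Δ0−h0·(2M0+M1)/6=227/276
seg 1: a=4, c=M1/2=-319/276, d=(M2−M1)/(6·3)=317/828, b=Δ1−h1·(2M1+M2)/6=-365/138
seg 2: a=-4, c=M2/2=158/69, d=(M3−M2)/(6·3)=-1277/2484, b=Δ2−h2·(2M2+M3)/6=209/276
seg 3: a=5, c=M3/2=-215/92, d=(M4−M3)/(6·2)=215/552, b=Δ3−h3·(2M3+M4)/6=85/138
t_q=21/2 → seg 3, τ=3/2; S=5+85/138·τ+-215/92·τ²+215/552·τ³=2915/1472

  seg 0: a=5 b=227/276 c=0 d=-319/2484
  seg 1: a=4 b=-365/138 c=-319/276 d=317/828
  seg 2: a=-4 b=209/276 c=158/69 d=-1277/2484
  seg 3: a=5 b=85/138 c=-215/92 d=215/552
S(21/2) = 2915/1472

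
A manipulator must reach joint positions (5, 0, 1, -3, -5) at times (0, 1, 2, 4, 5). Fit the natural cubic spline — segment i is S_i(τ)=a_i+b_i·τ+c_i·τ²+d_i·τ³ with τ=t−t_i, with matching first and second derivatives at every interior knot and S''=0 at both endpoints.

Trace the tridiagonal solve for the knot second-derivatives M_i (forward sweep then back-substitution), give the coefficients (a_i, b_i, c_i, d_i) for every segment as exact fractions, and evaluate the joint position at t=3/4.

  seg 0: a=5 b=-410/61 c=0 d=105/61
  seg 1: a=0 b=-95/61 c=315/61 d=-159/61
  seg 2: a=1 b=58/61 c=-162/61 d=36/61
  seg 3: a=-3 b=-158/61 c=54/61 d=-18/61
S(3/4) = 2675/3904

Δ: Δ0=-5, Δ1=1, Δ2=-2, Δ3=-2
row 1: diag=4, rhs=36; c'=1/4, d'=9
row 2: denom=6−1·1/4=23/4; d'=(-18−1·9)/(23/4)=-108/23
row 3: denom=6−2·8/23=122/23; d'=(0−2·-108/23)/(122/23)=108/61
back: M3=108/61
back: M2=-108/23−8/23·108/61=-324/61
back: M1=9−1/4·-324/61=630/61
M: M0=0, M1=630/61, M2=-324/61, M3=108/61, M4=0
seg 0: a=5, c=M0/2=0, d=(M1−M0)/(6·1)=105/61, b=Δ0−h0·(2M0+M1)/6=-410/61
seg 1: a=0, c=M1/2=315/61, d=(M2−M1)/(6·1)=-159/61, b=Δ1−h1·(2M1+M2)/6=-95/61
seg 2: a=1, c=M2/2=-162/61, d=(M3−M2)/(6·2)=36/61, b=Δ2−h2·(2M2+M3)/6=58/61
seg 3: a=-3, c=M3/2=54/61, d=(M4−M3)/(6·1)=-18/61, b=Δ3−h3·(2M3+M4)/6=-158/61
t_q=3/4 → seg 0, τ=3/4; S=5+-410/61·τ+0·τ²+105/61·τ³=2675/3904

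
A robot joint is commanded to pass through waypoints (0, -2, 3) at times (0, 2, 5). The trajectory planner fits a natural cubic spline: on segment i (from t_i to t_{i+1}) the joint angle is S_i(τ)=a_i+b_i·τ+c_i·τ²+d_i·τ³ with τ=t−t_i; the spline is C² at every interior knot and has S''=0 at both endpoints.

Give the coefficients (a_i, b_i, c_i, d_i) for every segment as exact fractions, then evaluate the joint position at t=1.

  seg 0: a=0 b=-23/15 c=0 d=2/15
  seg 1: a=-2 b=1/15 c=4/5 d=-4/45
S(1) = -7/5

Δ: Δ0=-1, Δ1=5/3
row 1: diag=10, rhs=16; c'=3/10, d'=8/5
back: M1=8/5
M: M0=0, M1=8/5, M2=0
seg 0: a=0, c=M0/2=0, d=(M1−M0)/(6·2)=2/15, b=Δ0−h0·(2M0+M1)/6=-23/15
seg 1: a=-2, c=M1/2=4/5, d=(M2−M1)/(6·3)=-4/45, b=Δ1−h1·(2M1+M2)/6=1/15
t_q=1 → seg 0, τ=1; S=0+-23/15·τ+0·τ²+2/15·τ³=-7/5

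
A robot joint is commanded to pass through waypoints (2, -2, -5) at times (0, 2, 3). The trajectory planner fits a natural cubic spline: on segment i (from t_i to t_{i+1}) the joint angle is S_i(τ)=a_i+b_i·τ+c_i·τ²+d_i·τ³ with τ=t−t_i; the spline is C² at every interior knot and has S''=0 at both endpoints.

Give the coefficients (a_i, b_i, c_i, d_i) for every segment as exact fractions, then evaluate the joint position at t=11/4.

  seg 0: a=2 b=-5/3 c=0 d=-1/12
  seg 1: a=-2 b=-8/3 c=-1/2 d=1/6
S(11/4) = -539/128

Δ: Δ0=-2, Δ1=-3
row 1: diag=6, rhs=-6; c'=1/6, d'=-1
back: M1=-1
M: M0=0, M1=-1, M2=0
seg 0: a=2, c=M0/2=0, d=(M1−M0)/(6·2)=-1/12, b=Δ0−h0·(2M0+M1)/6=-5/3
seg 1: a=-2, c=M1/2=-1/2, d=(M2−M1)/(6·1)=1/6, b=Δ1−h1·(2M1+M2)/6=-8/3
t_q=11/4 → seg 1, τ=3/4; S=-2+-8/3·τ+-1/2·τ²+1/6·τ³=-539/128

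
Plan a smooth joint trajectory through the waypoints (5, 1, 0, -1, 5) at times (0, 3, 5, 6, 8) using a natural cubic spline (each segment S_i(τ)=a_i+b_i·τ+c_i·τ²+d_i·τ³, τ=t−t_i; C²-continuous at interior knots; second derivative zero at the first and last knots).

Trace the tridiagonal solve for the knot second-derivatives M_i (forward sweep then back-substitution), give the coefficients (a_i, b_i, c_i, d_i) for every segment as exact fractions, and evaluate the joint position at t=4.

  seg 0: a=5 b=-3385/1956 c=0 d=259/5868
  seg 1: a=1 b=-527/978 c=259/652 d=-739/3912
  seg 2: a=0 b=-595/489 c=-120/163 d=466/489
  seg 3: a=-1 b=83/489 c=346/163 d=-173/489
S(4) = 873/1304

Δ: Δ0=-4/3, Δ1=-1/2, Δ2=-1, Δ3=3
row 1: diag=10, rhs=5; c'=1/5, d'=1/2
row 2: denom=6−2·1/5=28/5; d'=(-3−2·1/2)/(28/5)=-5/7
row 3: denom=6−1·5/28=163/28; d'=(24−1·-5/7)/(163/28)=692/163
back: M3=692/163
back: M2=-5/7−5/28·692/163=-240/163
back: M1=1/2−1/5·-240/163=259/326
M: M0=0, M1=259/326, M2=-240/163, M3=692/163, M4=0
seg 0: a=5, c=M0/2=0, d=(M1−M0)/(6·3)=259/5868, b=Δ0−h0·(2M0+M1)/6=-3385/1956
seg 1: a=1, c=M1/2=259/652, d=(M2−M1)/(6·2)=-739/3912, b=Δ1−h1·(2M1+M2)/6=-527/978
seg 2: a=0, c=M2/2=-120/163, d=(M3−M2)/(6·1)=466/489, b=Δ2−h2·(2M2+M3)/6=-595/489
seg 3: a=-1, c=M3/2=346/163, d=(M4−M3)/(6·2)=-173/489, b=Δ3−h3·(2M3+M4)/6=83/489
t_q=4 → seg 1, τ=1; S=1+-527/978·τ+259/652·τ²+-739/3912·τ³=873/1304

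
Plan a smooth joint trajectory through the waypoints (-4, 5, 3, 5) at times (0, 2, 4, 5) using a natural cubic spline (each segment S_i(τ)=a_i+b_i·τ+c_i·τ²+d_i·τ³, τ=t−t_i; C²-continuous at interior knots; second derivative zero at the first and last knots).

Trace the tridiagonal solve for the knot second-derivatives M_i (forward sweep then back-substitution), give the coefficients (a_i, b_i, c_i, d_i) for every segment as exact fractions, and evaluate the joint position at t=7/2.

Δ: Δ0=9/2, Δ1=-1, Δ2=2
row 1: diag=8, rhs=-33; c'=1/4, d'=-33/8
row 2: denom=6−2·1/4=11/2; d'=(18−2·-33/8)/(11/2)=105/22
back: M2=105/22
back: M1=-33/8−1/4·105/22=-117/22
M: M0=0, M1=-117/22, M2=105/22, M3=0
seg 0: a=-4, c=M0/2=0, d=(M1−M0)/(6·2)=-39/88, b=Δ0−h0·(2M0+M1)/6=69/11
seg 1: a=5, c=M1/2=-117/44, d=(M2−M1)/(6·2)=37/44, b=Δ1−h1·(2M1+M2)/6=21/22
seg 2: a=3, c=M2/2=105/44, d=(M3−M2)/(6·1)=-35/44, b=Δ2−h2·(2M2+M3)/6=9/22
t_q=7/2 → seg 1, τ=3/2; S=5+21/22·τ+-117/44·τ²+37/44·τ³=1157/352

  seg 0: a=-4 b=69/11 c=0 d=-39/88
  seg 1: a=5 b=21/22 c=-117/44 d=37/44
  seg 2: a=3 b=9/22 c=105/44 d=-35/44
S(7/2) = 1157/352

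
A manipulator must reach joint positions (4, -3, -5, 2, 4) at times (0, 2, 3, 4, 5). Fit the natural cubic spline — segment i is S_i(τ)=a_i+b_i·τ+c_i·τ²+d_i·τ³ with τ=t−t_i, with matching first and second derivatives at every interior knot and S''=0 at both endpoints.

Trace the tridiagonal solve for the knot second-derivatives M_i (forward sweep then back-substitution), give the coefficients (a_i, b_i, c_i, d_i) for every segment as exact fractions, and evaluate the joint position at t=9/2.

Δ: Δ0=-7/2, Δ1=-2, Δ2=7, Δ3=2
row 1: diag=6, rhs=9; c'=1/6, d'=3/2
row 2: denom=4−1·1/6=23/6; d'=(54−1·3/2)/(23/6)=315/23
row 3: denom=4−1·6/23=86/23; d'=(-30−1·315/23)/(86/23)=-1005/86
back: M3=-1005/86
back: M2=315/23−6/23·-1005/86=720/43
back: M1=3/2−1/6·720/43=-111/86
M: M0=0, M1=-111/86, M2=720/43, M3=-1005/86, M4=0
seg 0: a=4, c=M0/2=0, d=(M1−M0)/(6·2)=-37/344, b=Δ0−h0·(2M0+M1)/6=-132/43
seg 1: a=-3, c=M1/2=-111/172, d=(M2−M1)/(6·1)=517/172, b=Δ1−h1·(2M1+M2)/6=-375/86
seg 2: a=-5, c=M2/2=360/43, d=(M3−M2)/(6·1)=-815/172, b=Δ2−h2·(2M2+M3)/6=579/172
seg 3: a=2, c=M3/2=-1005/172, d=(M4−M3)/(6·1)=335/172, b=Δ3−h3·(2M3+M4)/6=507/86
t_q=9/2 → seg 3, τ=1/2; S=2+507/86·τ+-1005/172·τ²+335/172·τ³=5133/1376

  seg 0: a=4 b=-132/43 c=0 d=-37/344
  seg 1: a=-3 b=-375/86 c=-111/172 d=517/172
  seg 2: a=-5 b=579/172 c=360/43 d=-815/172
  seg 3: a=2 b=507/86 c=-1005/172 d=335/172
S(9/2) = 5133/1376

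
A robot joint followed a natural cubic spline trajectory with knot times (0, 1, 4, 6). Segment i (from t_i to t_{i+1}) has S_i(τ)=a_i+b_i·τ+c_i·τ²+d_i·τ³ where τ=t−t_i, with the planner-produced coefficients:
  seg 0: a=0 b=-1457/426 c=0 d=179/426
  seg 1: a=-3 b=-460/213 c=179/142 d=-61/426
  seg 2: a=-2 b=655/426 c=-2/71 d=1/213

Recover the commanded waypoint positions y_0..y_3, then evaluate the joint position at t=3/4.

y_0 = S_0(0) = a_0 = 0
y_1 = S_1(0) = a_1 = -3
y_2 = S_2(0) = a_2 = -2
y_3 = S_2(2) = 1
t_q=3/4 is in segment 0 (τ=3/4); S_0(τ)=-21701/9088

y_0=0 y_1=-3 y_2=-2 y_3=1
S(3/4) = -21701/9088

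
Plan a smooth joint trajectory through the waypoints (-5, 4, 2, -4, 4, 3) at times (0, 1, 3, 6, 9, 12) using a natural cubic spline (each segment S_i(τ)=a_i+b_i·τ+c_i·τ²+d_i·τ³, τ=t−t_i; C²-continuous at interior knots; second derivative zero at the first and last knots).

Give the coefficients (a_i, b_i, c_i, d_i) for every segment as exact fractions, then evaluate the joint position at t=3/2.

  seg 0: a=-5 b=1541/144 c=0 d=-245/144
  seg 1: a=4 b=403/72 c=-245/48 d=65/72
  seg 2: a=2 b=-287/72 c=5/16 d=151/1296
  seg 3: a=-4 b=149/144 c=49/36 d=-353/1296
  seg 4: a=4 b=133/72 c=-157/144 d=157/1296
S(3/2) = 541/96

Δ: Δ0=9, Δ1=-1, Δ2=-2, Δ3=8/3, Δ4=-1/3
row 1: diag=6, rhs=-60; c'=1/3, d'=-10
row 2: denom=10−2·1/3=28/3; d'=(-6−2·-10)/(28/3)=3/2
row 3: denom=12−3·9/28=309/28; d'=(28−3·3/2)/(309/28)=658/309
row 4: denom=12−3·28/103=1152/103; d'=(-18−3·658/309)/(1152/103)=-157/72
back: M4=-157/72
back: M3=658/309−28/103·-157/72=49/18
back: M2=3/2−9/28·49/18=5/8
back: M1=-10−1/3·5/8=-245/24
M: M0=0, M1=-245/24, M2=5/8, M3=49/18, M4=-157/72, M5=0
seg 0: a=-5, c=M0/2=0, d=(M1−M0)/(6·1)=-245/144, b=Δ0−h0·(2M0+M1)/6=1541/144
seg 1: a=4, c=M1/2=-245/48, d=(M2−M1)/(6·2)=65/72, b=Δ1−h1·(2M1+M2)/6=403/72
seg 2: a=2, c=M2/2=5/16, d=(M3−M2)/(6·3)=151/1296, b=Δ2−h2·(2M2+M3)/6=-287/72
seg 3: a=-4, c=M3/2=49/36, d=(M4−M3)/(6·3)=-353/1296, b=Δ3−h3·(2M3+M4)/6=149/144
seg 4: a=4, c=M4/2=-157/144, d=(M5−M4)/(6·3)=157/1296, b=Δ4−h4·(2M4+M5)/6=133/72
t_q=3/2 → seg 1, τ=1/2; S=4+403/72·τ+-245/48·τ²+65/72·τ³=541/96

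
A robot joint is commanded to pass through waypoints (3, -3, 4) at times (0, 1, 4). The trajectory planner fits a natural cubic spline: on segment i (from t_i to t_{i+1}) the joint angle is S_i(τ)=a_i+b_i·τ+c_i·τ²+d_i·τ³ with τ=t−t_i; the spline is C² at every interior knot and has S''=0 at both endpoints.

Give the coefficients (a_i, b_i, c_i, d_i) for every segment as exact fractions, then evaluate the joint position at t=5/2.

  seg 0: a=3 b=-169/24 c=0 d=25/24
  seg 1: a=-3 b=-47/12 c=25/8 d=-25/72
S(5/2) = -193/64

Δ: Δ0=-6, Δ1=7/3
row 1: diag=8, rhs=50; c'=3/8, d'=25/4
back: M1=25/4
M: M0=0, M1=25/4, M2=0
seg 0: a=3, c=M0/2=0, d=(M1−M0)/(6·1)=25/24, b=Δ0−h0·(2M0+M1)/6=-169/24
seg 1: a=-3, c=M1/2=25/8, d=(M2−M1)/(6·3)=-25/72, b=Δ1−h1·(2M1+M2)/6=-47/12
t_q=5/2 → seg 1, τ=3/2; S=-3+-47/12·τ+25/8·τ²+-25/72·τ³=-193/64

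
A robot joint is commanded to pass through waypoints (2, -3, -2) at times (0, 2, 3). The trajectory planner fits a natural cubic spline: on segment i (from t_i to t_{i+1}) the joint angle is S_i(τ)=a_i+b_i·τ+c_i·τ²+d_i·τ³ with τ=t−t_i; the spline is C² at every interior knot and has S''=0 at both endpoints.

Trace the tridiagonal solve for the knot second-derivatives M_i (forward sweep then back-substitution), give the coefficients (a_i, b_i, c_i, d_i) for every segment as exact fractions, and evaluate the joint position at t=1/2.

Δ: Δ0=-5/2, Δ1=1
row 1: diag=6, rhs=21; c'=1/6, d'=7/2
back: M1=7/2
M: M0=0, M1=7/2, M2=0
seg 0: a=2, c=M0/2=0, d=(M1−M0)/(6·2)=7/24, b=Δ0−h0·(2M0+M1)/6=-11/3
seg 1: a=-3, c=M1/2=7/4, d=(M2−M1)/(6·1)=-7/12, b=Δ1−h1·(2M1+M2)/6=-1/6
t_q=1/2 → seg 0, τ=1/2; S=2+-11/3·τ+0·τ²+7/24·τ³=13/64

  seg 0: a=2 b=-11/3 c=0 d=7/24
  seg 1: a=-3 b=-1/6 c=7/4 d=-7/12
S(1/2) = 13/64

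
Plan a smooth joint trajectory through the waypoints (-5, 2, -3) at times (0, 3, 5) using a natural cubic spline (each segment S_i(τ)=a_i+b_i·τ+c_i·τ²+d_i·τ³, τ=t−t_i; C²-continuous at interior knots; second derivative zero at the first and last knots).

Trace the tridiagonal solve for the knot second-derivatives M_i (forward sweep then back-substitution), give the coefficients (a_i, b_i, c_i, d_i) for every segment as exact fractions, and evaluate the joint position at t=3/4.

Δ: Δ0=7/3, Δ1=-5/2
row 1: diag=10, rhs=-29; c'=1/5, d'=-29/10
back: M1=-29/10
M: M0=0, M1=-29/10, M2=0
seg 0: a=-5, c=M0/2=0, d=(M1−M0)/(6·3)=-29/180, b=Δ0−h0·(2M0+M1)/6=227/60
seg 1: a=2, c=M1/2=-29/20, d=(M2−M1)/(6·2)=29/120, b=Δ1−h1·(2M1+M2)/6=-17/30
t_q=3/4 → seg 0, τ=3/4; S=-5+227/60·τ+0·τ²+-29/180·τ³=-571/256

  seg 0: a=-5 b=227/60 c=0 d=-29/180
  seg 1: a=2 b=-17/30 c=-29/20 d=29/120
S(3/4) = -571/256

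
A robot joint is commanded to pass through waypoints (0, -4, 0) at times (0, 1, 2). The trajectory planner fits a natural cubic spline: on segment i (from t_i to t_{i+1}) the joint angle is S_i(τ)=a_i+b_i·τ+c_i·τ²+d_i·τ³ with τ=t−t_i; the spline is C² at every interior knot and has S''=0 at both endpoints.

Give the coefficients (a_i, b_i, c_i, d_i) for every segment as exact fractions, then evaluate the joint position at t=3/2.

Δ: Δ0=-4, Δ1=4
row 1: diag=4, rhs=48; c'=1/4, d'=12
back: M1=12
M: M0=0, M1=12, M2=0
seg 0: a=0, c=M0/2=0, d=(M1−M0)/(6·1)=2, b=Δ0−h0·(2M0+M1)/6=-6
seg 1: a=-4, c=M1/2=6, d=(M2−M1)/(6·1)=-2, b=Δ1−h1·(2M1+M2)/6=0
t_q=3/2 → seg 1, τ=1/2; S=-4+0·τ+6·τ²+-2·τ³=-11/4

  seg 0: a=0 b=-6 c=0 d=2
  seg 1: a=-4 b=0 c=6 d=-2
S(3/2) = -11/4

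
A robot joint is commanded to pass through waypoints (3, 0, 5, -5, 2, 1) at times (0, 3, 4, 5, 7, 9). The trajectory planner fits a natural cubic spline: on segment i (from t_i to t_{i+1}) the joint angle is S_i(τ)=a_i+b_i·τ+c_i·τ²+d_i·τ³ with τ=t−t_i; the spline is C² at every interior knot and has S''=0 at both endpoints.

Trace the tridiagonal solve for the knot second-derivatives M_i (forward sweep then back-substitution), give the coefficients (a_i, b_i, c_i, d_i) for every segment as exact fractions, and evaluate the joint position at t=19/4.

  seg 0: a=3 b=-1663/325 c=0 d=446/975
  seg 1: a=0 b=2351/325 c=1338/325 d=-2064/325
  seg 2: a=5 b=-233/65 c=-4854/325 d=213/25
  seg 3: a=-5 b=-2566/325 c=3453/325 d=-1281/520
  seg 4: a=2 b=3277/650 c=-5403/1300 d=1801/2600
S(19/4) = -51901/20800

Δ: Δ0=-1, Δ1=5, Δ2=-10, Δ3=7/2, Δ4=-1/2
row 1: diag=8, rhs=36; c'=1/8, d'=9/2
row 2: denom=4−1·1/8=31/8; d'=(-90−1·9/2)/(31/8)=-756/31
row 3: denom=6−1·8/31=178/31; d'=(81−1·-756/31)/(178/31)=3267/178
row 4: denom=8−2·31/89=650/89; d'=(-24−2·3267/178)/(650/89)=-5403/650
back: M4=-5403/650
back: M3=3267/178−31/89·-5403/650=6906/325
back: M2=-756/31−8/31·6906/325=-9708/325
back: M1=9/2−1/8·-9708/325=2676/325
M: M0=0, M1=2676/325, M2=-9708/325, M3=6906/325, M4=-5403/650, M5=0
seg 0: a=3, c=M0/2=0, d=(M1−M0)/(6·3)=446/975, b=Δ0−h0·(2M0+M1)/6=-1663/325
seg 1: a=0, c=M1/2=1338/325, d=(M2−M1)/(6·1)=-2064/325, b=Δ1−h1·(2M1+M2)/6=2351/325
seg 2: a=5, c=M2/2=-4854/325, d=(M3−M2)/(6·1)=213/25, b=Δ2−h2·(2M2+M3)/6=-233/65
seg 3: a=-5, c=M3/2=3453/325, d=(M4−M3)/(6·2)=-1281/520, b=Δ3−h3·(2M3+M4)/6=-2566/325
seg 4: a=2, c=M4/2=-5403/1300, d=(M5−M4)/(6·2)=1801/2600, b=Δ4−h4·(2M4+M5)/6=3277/650
t_q=19/4 → seg 2, τ=3/4; S=5+-233/65·τ+-4854/325·τ²+213/25·τ³=-51901/20800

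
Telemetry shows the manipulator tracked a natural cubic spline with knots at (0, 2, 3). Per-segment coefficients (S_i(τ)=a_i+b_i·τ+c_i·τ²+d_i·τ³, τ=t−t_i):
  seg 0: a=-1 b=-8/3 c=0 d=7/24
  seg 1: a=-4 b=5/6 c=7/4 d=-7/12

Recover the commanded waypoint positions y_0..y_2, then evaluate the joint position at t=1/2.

y_0 = S_0(0) = a_0 = -1
y_1 = S_1(0) = a_1 = -4
y_2 = S_1(1) = -2
t_q=1/2 is in segment 0 (τ=1/2); S_0(τ)=-147/64

y_0=-1 y_1=-4 y_2=-2
S(1/2) = -147/64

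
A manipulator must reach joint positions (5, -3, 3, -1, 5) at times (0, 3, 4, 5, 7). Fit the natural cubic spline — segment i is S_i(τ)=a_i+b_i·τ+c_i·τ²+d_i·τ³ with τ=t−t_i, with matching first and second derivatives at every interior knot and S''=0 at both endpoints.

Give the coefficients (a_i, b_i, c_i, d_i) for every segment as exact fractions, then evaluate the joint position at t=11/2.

  seg 0: a=5 b=-3821/534 c=0 d=799/1602
  seg 1: a=-3 b=1685/267 c=799/178 d=-2563/534
  seg 2: a=3 b=475/534 c=-882/89 d=2681/534
  seg 3: a=-1 b=-1033/267 c=917/178 d=-917/1068
S(11/2) = -4995/2848

Δ: Δ0=-8/3, Δ1=6, Δ2=-4, Δ3=3
row 1: diag=8, rhs=52; c'=1/8, d'=13/2
row 2: denom=4−1·1/8=31/8; d'=(-60−1·13/2)/(31/8)=-532/31
row 3: denom=6−1·8/31=178/31; d'=(42−1·-532/31)/(178/31)=917/89
back: M3=917/89
back: M2=-532/31−8/31·917/89=-1764/89
back: M1=13/2−1/8·-1764/89=799/89
M: M0=0, M1=799/89, M2=-1764/89, M3=917/89, M4=0
seg 0: a=5, c=M0/2=0, d=(M1−M0)/(6·3)=799/1602, b=Δ0−h0·(2M0+M1)/6=-3821/534
seg 1: a=-3, c=M1/2=799/178, d=(M2−M1)/(6·1)=-2563/534, b=Δ1−h1·(2M1+M2)/6=1685/267
seg 2: a=3, c=M2/2=-882/89, d=(M3−M2)/(6·1)=2681/534, b=Δ2−h2·(2M2+M3)/6=475/534
seg 3: a=-1, c=M3/2=917/178, d=(M4−M3)/(6·2)=-917/1068, b=Δ3−h3·(2M3+M4)/6=-1033/267
t_q=11/2 → seg 3, τ=1/2; S=-1+-1033/267·τ+917/178·τ²+-917/1068·τ³=-4995/2848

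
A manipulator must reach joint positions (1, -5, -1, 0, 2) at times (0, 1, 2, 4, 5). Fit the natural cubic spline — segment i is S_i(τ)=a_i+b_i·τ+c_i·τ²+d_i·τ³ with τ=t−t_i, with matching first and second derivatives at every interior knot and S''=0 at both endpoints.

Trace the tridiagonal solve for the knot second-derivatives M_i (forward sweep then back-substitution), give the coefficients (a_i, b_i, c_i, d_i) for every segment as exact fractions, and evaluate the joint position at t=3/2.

Δ: Δ0=-6, Δ1=4, Δ2=1/2, Δ3=2
row 1: diag=4, rhs=60; c'=1/4, d'=15
row 2: denom=6−1·1/4=23/4; d'=(-21−1·15)/(23/4)=-144/23
row 3: denom=6−2·8/23=122/23; d'=(9−2·-144/23)/(122/23)=495/122
back: M3=495/122
back: M2=-144/23−8/23·495/122=-468/61
back: M1=15−1/4·-468/61=1032/61
M: M0=0, M1=1032/61, M2=-468/61, M3=495/122, M4=0
seg 0: a=1, c=M0/2=0, d=(M1−M0)/(6·1)=172/61, b=Δ0−h0·(2M0+M1)/6=-538/61
seg 1: a=-5, c=M1/2=516/61, d=(M2−M1)/(6·1)=-250/61, b=Δ1−h1·(2M1+M2)/6=-22/61
seg 2: a=-1, c=M2/2=-234/61, d=(M3−M2)/(6·2)=477/488, b=Δ2−h2·(2M2+M3)/6=260/61
seg 3: a=0, c=M3/2=495/244, d=(M4−M3)/(6·1)=-165/244, b=Δ3−h3·(2M3+M4)/6=79/122
t_q=3/2 → seg 1, τ=1/2; S=-5+-22/61·τ+516/61·τ²+-250/61·τ³=-873/244

  seg 0: a=1 b=-538/61 c=0 d=172/61
  seg 1: a=-5 b=-22/61 c=516/61 d=-250/61
  seg 2: a=-1 b=260/61 c=-234/61 d=477/488
  seg 3: a=0 b=79/122 c=495/244 d=-165/244
S(3/2) = -873/244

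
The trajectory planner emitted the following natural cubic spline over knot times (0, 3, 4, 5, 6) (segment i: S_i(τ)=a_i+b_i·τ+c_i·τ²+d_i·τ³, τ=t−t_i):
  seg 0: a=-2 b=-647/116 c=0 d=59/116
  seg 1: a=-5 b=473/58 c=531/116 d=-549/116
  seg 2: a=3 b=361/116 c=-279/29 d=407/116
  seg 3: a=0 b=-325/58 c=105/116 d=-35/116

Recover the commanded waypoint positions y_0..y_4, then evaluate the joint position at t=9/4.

y_0 = S_0(0) = a_0 = -2
y_1 = S_1(0) = a_1 = -5
y_2 = S_2(0) = a_2 = 3
y_3 = S_3(0) = a_3 = 0
y_4 = S_3(1) = -5
t_q=9/4 is in segment 0 (τ=9/4); S_0(τ)=-65005/7424

y_0=-2 y_1=-5 y_2=3 y_3=0 y_4=-5
S(9/4) = -65005/7424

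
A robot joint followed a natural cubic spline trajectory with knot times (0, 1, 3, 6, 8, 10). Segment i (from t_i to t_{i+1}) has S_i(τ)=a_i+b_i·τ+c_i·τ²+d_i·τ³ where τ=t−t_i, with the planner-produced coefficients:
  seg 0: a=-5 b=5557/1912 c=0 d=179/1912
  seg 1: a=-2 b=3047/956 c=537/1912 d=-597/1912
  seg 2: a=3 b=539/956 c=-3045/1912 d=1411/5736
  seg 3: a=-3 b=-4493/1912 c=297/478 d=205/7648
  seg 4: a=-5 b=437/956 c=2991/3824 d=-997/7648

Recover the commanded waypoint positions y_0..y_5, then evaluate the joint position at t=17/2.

y_0=-5 y_1=-2 y_2=3 y_3=-3 y_4=-5 y_5=-2
S(17/2) = -280969/61184

y_0 = S_0(0) = a_0 = -5
y_1 = S_1(0) = a_1 = -2
y_2 = S_2(0) = a_2 = 3
y_3 = S_3(0) = a_3 = -3
y_4 = S_4(0) = a_4 = -5
y_5 = S_4(2) = -2
t_q=17/2 is in segment 4 (τ=1/2); S_4(τ)=-280969/61184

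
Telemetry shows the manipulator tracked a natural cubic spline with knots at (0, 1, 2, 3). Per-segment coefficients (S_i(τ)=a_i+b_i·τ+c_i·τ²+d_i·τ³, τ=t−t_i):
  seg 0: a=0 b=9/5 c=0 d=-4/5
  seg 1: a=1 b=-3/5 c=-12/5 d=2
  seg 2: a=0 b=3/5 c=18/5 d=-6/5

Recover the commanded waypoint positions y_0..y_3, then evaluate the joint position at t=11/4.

y_0 = S_0(0) = a_0 = 0
y_1 = S_1(0) = a_1 = 1
y_2 = S_2(0) = a_2 = 0
y_3 = S_2(1) = 3
t_q=11/4 is in segment 2 (τ=3/4); S_2(τ)=63/32

y_0=0 y_1=1 y_2=0 y_3=3
S(11/4) = 63/32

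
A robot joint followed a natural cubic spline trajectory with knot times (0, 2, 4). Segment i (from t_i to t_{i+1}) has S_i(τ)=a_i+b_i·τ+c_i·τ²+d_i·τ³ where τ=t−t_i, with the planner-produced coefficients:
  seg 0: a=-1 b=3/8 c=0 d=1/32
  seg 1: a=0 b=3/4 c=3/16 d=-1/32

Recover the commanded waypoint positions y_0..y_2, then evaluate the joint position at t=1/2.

y_0=-1 y_1=0 y_2=2
S(1/2) = -207/256

y_0 = S_0(0) = a_0 = -1
y_1 = S_1(0) = a_1 = 0
y_2 = S_1(2) = 2
t_q=1/2 is in segment 0 (τ=1/2); S_0(τ)=-207/256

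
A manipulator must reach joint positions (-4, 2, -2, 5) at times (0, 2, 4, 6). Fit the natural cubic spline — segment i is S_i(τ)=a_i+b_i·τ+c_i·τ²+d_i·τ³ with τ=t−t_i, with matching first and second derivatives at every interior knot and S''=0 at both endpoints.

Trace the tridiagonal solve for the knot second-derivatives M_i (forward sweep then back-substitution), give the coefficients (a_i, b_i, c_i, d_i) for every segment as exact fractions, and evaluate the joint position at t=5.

Δ: Δ0=3, Δ1=-2, Δ2=7/2
row 1: diag=8, rhs=-30; c'=1/4, d'=-15/4
row 2: denom=8−2·1/4=15/2; d'=(33−2·-15/4)/(15/2)=27/5
back: M2=27/5
back: M1=-15/4−1/4·27/5=-51/10
M: M0=0, M1=-51/10, M2=27/5, M3=0
seg 0: a=-4, c=M0/2=0, d=(M1−M0)/(6·2)=-17/40, b=Δ0−h0·(2M0+M1)/6=47/10
seg 1: a=2, c=M1/2=-51/20, d=(M2−M1)/(6·2)=7/8, b=Δ1−h1·(2M1+M2)/6=-2/5
seg 2: a=-2, c=M2/2=27/10, d=(M3−M2)/(6·2)=-9/20, b=Δ2−h2·(2M2+M3)/6=-1/10
t_q=5 → seg 2, τ=1; S=-2+-1/10·τ+27/10·τ²+-9/20·τ³=3/20

  seg 0: a=-4 b=47/10 c=0 d=-17/40
  seg 1: a=2 b=-2/5 c=-51/20 d=7/8
  seg 2: a=-2 b=-1/10 c=27/10 d=-9/20
S(5) = 3/20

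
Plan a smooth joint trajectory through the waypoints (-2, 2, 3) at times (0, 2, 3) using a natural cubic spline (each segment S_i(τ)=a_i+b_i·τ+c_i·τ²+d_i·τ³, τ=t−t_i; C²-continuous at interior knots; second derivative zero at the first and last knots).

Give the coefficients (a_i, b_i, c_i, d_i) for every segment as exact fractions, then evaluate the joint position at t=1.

  seg 0: a=-2 b=7/3 c=0 d=-1/12
  seg 1: a=2 b=4/3 c=-1/2 d=1/6
S(1) = 1/4

Δ: Δ0=2, Δ1=1
row 1: diag=6, rhs=-6; c'=1/6, d'=-1
back: M1=-1
M: M0=0, M1=-1, M2=0
seg 0: a=-2, c=M0/2=0, d=(M1−M0)/(6·2)=-1/12, b=Δ0−h0·(2M0+M1)/6=7/3
seg 1: a=2, c=M1/2=-1/2, d=(M2−M1)/(6·1)=1/6, b=Δ1−h1·(2M1+M2)/6=4/3
t_q=1 → seg 0, τ=1; S=-2+7/3·τ+0·τ²+-1/12·τ³=1/4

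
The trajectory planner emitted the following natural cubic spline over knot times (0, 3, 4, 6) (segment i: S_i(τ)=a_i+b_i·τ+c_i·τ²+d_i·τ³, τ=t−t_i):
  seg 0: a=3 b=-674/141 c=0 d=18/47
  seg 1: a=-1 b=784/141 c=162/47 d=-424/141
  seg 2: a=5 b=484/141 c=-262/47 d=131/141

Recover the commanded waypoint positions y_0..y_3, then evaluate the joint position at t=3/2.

y_0 = S_0(0) = a_0 = 3
y_1 = S_1(0) = a_1 = -1
y_2 = S_2(0) = a_2 = 5
y_3 = S_2(2) = -3
t_q=3/2 is in segment 0 (τ=3/2); S_0(τ)=-541/188

y_0=3 y_1=-1 y_2=5 y_3=-3
S(3/2) = -541/188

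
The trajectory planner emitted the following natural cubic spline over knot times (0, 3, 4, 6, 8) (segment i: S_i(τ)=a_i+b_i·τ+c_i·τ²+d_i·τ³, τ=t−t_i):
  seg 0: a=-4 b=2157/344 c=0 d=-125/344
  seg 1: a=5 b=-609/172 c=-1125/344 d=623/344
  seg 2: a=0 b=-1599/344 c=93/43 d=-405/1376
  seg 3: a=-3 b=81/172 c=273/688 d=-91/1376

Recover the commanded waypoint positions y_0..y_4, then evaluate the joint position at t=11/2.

y_0=-4 y_1=5 y_2=0 y_3=-3 y_4=-1
S(11/2) = -34119/11008

y_0 = S_0(0) = a_0 = -4
y_1 = S_1(0) = a_1 = 5
y_2 = S_2(0) = a_2 = 0
y_3 = S_3(0) = a_3 = -3
y_4 = S_3(2) = -1
t_q=11/2 is in segment 2 (τ=3/2); S_2(τ)=-34119/11008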